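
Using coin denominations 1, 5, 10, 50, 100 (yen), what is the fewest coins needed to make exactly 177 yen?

7

Greedy: take as many of the largest coin as possible, then repeat with the remainder.
177 = 1×100 + 1×50 + 2×10 + 1×5 + 2×1
Total coins = 1 + 1 + 2 + 1 + 2 = 7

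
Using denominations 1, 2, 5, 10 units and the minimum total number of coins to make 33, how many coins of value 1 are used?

Use the largest denomination that fits, subtract, and repeat.
33 = 3×10 + 1×2 + 1×1
Count of 1: 1

1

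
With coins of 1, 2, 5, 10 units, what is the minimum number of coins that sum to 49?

Use the largest denomination that fits, subtract, and repeat.
49 = 4×10 + 1×5 + 2×2
Total coins = 4 + 1 + 2 = 7

7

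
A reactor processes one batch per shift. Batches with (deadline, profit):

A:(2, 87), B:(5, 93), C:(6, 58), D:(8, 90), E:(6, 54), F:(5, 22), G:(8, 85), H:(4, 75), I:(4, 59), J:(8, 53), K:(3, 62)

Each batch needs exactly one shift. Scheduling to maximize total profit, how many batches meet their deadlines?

8

Sort by profit descending; place each in the latest free slot ≤ its deadline.
Profit order: B=93 D=90 A=87 G=85 H=75 K=62 I=59 C=58 E=54 J=53 F=22
Assign: B→slot 5, D→slot 8, A→slot 2, G→slot 7, H→slot 4, K→slot 3, I→slot 1, C→slot 6, E skipped, J skipped, F skipped.
Slots: [1:I] [2:A] [3:K] [4:H] [5:B] [6:C] [7:G] [8:D]
8 of 11 scheduled.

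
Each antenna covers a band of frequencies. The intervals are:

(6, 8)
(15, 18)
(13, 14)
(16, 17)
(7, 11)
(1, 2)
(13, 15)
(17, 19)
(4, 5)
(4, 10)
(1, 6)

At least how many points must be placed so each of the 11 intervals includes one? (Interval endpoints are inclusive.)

5

Sorted: [1,2] [4,5] [1,6] [6,8] [4,10] [7,11] [13,14] [13,15] [16,17] [15,18] [17,19]
{[1,2]} hit by 2; {[4,5],[1,6]} hit by 5; {[6,8],[4,10],[7,11]} hit by 8; {[13,14],[13,15]} hit by 14; {[16,17],[15,18],[17,19]} hit by 17.
Points: 2, 5, 8, 14, 17 (5 total).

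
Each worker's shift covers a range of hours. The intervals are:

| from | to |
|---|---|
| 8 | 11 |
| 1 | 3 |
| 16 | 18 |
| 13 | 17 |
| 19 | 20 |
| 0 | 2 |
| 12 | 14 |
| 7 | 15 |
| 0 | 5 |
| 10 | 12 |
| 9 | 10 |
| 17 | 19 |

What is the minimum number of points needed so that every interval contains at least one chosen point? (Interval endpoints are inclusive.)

Process intervals by earliest right end; each time one isn't hit yet, stab at its right endpoint.
Sorted: [0,2] [1,3] [0,5] [9,10] [8,11] [10,12] [12,14] [7,15] [13,17] [16,18] [17,19] [19,20]
{[0,2],[1,3],[0,5]} hit by 2; {[9,10],[8,11],[10,12]} hit by 10; {[12,14],[7,15],[13,17]} hit by 14; {[16,18],[17,19]} hit by 18; {[19,20]} hit by 20.
Points: 2, 10, 14, 18, 20 (5 total).

5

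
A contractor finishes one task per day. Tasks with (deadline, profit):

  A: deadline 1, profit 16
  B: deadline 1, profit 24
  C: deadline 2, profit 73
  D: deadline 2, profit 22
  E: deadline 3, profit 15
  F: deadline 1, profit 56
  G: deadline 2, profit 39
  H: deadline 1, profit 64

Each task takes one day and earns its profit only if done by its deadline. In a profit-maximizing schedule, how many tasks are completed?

3

Profit order: C=73 H=64 F=56 G=39 B=24 D=22 A=16 E=15
Assign: C→slot 2, H→slot 1, F skipped, G skipped, B skipped, D skipped, A skipped, E→slot 3.
Slots: [1:H] [2:C] [3:E]
3 of 8 scheduled.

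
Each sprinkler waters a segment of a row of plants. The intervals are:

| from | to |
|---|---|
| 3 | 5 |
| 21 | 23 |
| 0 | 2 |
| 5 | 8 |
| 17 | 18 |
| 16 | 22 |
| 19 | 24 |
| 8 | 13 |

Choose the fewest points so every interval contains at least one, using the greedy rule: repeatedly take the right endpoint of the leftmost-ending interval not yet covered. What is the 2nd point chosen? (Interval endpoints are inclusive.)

By right end: [0,2]  [3,5]  [5,8]  [8,13]  [17,18]  [16,22]  [21,23]  [19,24]
[0,2] uncovered → point at 2; [3,5] uncovered → point at 5; [8,13] uncovered → point at 13; [17,18] uncovered → point at 18; [21,23] uncovered → point at 23.
Points: 2, 5, 13, 18, 23 (5 total).

5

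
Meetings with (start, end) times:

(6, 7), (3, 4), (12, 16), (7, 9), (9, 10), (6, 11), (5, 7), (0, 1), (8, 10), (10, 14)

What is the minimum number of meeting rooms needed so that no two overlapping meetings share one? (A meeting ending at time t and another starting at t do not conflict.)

Count concurrent intervals with a sweep; the peak is the room count.
Events (time:±→running): 0:+→1 1:-→0 3:+→1 4:-→0 5:+→1 6:+→2 6:+→3 … peak 3.

3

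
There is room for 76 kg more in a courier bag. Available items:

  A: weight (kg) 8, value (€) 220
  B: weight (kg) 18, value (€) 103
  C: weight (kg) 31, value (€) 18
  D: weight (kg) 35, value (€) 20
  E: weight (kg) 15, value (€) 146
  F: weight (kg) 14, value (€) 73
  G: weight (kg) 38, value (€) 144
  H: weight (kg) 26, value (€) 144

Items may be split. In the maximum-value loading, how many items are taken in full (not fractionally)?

4

Greedy by value/weight ratio, highest first.
Order: A (220/8=27.50) > E (146/15=9.73) > B (103/18=5.72) > H (144/26=5.54) > F (73/14=5.21) > G (144/38=3.79) > C (18/31=0.58) > D (20/35=0.57)
Fill: take A (8 @ 220) → take E (15 @ 146) → take B (18 @ 103) → take H (26 @ 144) → take 9/14 of F → 46.93; 76/76 used.
4 item(s) taken whole; one partial (take 9/14 of F).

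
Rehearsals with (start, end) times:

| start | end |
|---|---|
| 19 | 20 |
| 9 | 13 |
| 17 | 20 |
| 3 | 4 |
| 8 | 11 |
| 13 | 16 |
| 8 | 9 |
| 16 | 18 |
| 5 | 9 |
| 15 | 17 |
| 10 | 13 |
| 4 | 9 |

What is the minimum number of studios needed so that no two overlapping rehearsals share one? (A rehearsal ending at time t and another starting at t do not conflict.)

4

The answer is the maximum number of intervals overlapping at any instant.
starts: [3, 4, 5, 8, 8, 9, 10, 13, 15, 16, 17, 19]
ends:   [4, 9, 9, 9, 11, 13, 13, 16, 17, 18, 20, 20]
s3→1 e4→0 s4→1 s5→2 s8→3 s8→4  — peak 4.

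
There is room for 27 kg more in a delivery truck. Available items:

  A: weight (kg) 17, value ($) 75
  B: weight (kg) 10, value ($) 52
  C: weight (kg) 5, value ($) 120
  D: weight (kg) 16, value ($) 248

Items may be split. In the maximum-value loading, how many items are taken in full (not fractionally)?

Sort by value per unit weight and fill in that order.
Ratios (sorted): C 24.00, D 15.50, B 5.20, A 4.41
take C (5 @ 120); take D (16 @ 248); take 6/10 of B → 31.20. Capacity used 27/27.
2 item(s) taken whole; one partial (take 6/10 of B).

2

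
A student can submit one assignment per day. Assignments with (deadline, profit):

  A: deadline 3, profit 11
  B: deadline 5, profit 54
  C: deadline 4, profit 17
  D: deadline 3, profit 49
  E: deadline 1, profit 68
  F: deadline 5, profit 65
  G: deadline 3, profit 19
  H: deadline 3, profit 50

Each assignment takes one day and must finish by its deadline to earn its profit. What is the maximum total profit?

286

Profit order: E=68 F=65 B=54 H=50 D=49 G=19 C=17 A=11
Assign: E→slot 1, F→slot 5, B→slot 4, H→slot 3, D→slot 2, G skipped, C skipped, A skipped.
Slots: [1:E] [2:D] [3:H] [4:B] [5:F]
Profit = 68 + 49 + 50 + 54 + 65 = 286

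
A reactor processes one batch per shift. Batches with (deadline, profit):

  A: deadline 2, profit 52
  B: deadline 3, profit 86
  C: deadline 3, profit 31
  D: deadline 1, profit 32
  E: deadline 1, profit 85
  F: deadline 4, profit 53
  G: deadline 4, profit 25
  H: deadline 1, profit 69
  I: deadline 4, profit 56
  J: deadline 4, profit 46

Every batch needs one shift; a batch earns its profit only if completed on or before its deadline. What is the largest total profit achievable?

280

Take jobs in profit order; each goes to the latest open slot no later than its deadline.
By profit: B(d3,86), E(d1,85), H(d1,69), I(d4,56), F(d4,53), A(d2,52), J(d4,46), D(d1,32), C(d3,31), G(d4,25)
B→slot 3; E→slot 1; H skipped; I→slot 4; F→slot 2; A skipped; J skipped; D skipped; C skipped; G skipped.
Profit = 85 + 53 + 86 + 56 = 280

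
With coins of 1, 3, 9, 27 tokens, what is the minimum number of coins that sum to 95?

7

95 = 3×27 + 1×9 + 1×3 + 2×1
Total coins = 3 + 1 + 1 + 2 = 7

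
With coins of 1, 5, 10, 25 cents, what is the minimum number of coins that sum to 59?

Use the largest denomination that fits, subtract, and repeat.
59 − 2×25→9 − 1×5→4 − 4×1→0
Total coins = 2 + 1 + 4 = 7

7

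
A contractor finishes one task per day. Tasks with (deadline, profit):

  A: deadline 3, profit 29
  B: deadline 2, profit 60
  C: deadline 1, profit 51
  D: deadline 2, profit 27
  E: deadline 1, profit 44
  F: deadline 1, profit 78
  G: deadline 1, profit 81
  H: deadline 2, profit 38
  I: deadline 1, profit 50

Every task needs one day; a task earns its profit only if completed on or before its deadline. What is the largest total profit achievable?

170

Sort by profit descending; place each in the latest free slot ≤ its deadline.
By profit: G(d1,81), F(d1,78), B(d2,60), C(d1,51), I(d1,50), E(d1,44), H(d2,38), A(d3,29), D(d2,27)
G→slot 1; F skipped; B→slot 2; C skipped; I skipped; E skipped; H skipped; A→slot 3; D skipped.
Profit = 81 + 60 + 29 = 170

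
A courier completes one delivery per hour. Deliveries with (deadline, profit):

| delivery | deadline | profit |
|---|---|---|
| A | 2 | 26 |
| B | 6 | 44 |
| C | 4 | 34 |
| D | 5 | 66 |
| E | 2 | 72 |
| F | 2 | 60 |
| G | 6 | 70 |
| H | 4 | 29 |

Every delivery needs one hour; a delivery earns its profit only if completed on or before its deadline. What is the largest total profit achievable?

346

Take jobs in profit order; each goes to the latest open slot no later than its deadline.
Profit order: E=72 G=70 D=66 F=60 B=44 C=34 H=29 A=26
Assign: E→slot 2, G→slot 6, D→slot 5, F→slot 1, B→slot 4, C→slot 3, H skipped, A skipped.
Slots: [1:F] [2:E] [3:C] [4:B] [5:D] [6:G]
Profit = 60 + 72 + 34 + 44 + 66 + 70 = 346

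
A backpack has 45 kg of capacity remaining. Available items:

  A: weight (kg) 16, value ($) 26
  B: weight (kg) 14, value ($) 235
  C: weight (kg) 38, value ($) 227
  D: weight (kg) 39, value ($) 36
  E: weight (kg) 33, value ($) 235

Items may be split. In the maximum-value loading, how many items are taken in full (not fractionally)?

Ratios (sorted): B 16.79, E 7.12, C 5.97, A 1.62, D 0.92
take B (14 @ 235); take 31/33 of E → 220.76. Capacity used 45/45.
1 item(s) taken whole; one partial (take 31/33 of E).

1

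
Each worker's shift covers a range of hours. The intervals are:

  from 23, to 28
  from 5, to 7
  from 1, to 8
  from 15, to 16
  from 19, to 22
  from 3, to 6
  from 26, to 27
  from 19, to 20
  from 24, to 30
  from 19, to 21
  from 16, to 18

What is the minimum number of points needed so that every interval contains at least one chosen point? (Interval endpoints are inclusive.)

Process intervals by earliest right end; each time one isn't hit yet, stab at its right endpoint.
Sorted: [3,6] [5,7] [1,8] [15,16] [16,18] [19,20] [19,21] [19,22] [26,27] [23,28] [24,30]
{[3,6],[5,7],[1,8]} hit by 6; {[15,16],[16,18]} hit by 16; {[19,20],[19,21],[19,22]} hit by 20; {[26,27],[23,28],[24,30]} hit by 27.
Points: 6, 16, 20, 27 (4 total).

4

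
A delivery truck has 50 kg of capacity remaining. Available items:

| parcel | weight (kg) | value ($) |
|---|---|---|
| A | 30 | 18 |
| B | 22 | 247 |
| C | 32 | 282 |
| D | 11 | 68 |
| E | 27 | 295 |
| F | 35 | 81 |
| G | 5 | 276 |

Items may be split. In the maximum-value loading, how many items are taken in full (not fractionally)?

Greedy by value/weight ratio, highest first.
Ratios (sorted): G 55.20, B 11.23, E 10.93, C 8.81, D 6.18, F 2.31, A 0.60
take G (5 @ 276); take B (22 @ 247); take 23/27 of E → 251.30. Capacity used 50/50.
2 item(s) taken whole; one partial (take 23/27 of E).

2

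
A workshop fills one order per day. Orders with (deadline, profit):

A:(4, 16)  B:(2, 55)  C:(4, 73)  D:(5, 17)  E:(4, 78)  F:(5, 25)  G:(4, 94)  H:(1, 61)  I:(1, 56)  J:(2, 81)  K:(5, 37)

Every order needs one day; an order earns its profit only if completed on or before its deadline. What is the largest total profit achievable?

Take jobs in profit order; each goes to the latest open slot no later than its deadline.
Profit order: G=94 J=81 E=78 C=73 H=61 I=56 B=55 K=37 F=25 D=17 A=16
Assign: G→slot 4, J→slot 2, E→slot 3, C→slot 1, H skipped, I skipped, B skipped, K→slot 5, F skipped, D skipped, A skipped.
Slots: [1:C] [2:J] [3:E] [4:G] [5:K]
Profit = 73 + 81 + 78 + 94 + 37 = 363

363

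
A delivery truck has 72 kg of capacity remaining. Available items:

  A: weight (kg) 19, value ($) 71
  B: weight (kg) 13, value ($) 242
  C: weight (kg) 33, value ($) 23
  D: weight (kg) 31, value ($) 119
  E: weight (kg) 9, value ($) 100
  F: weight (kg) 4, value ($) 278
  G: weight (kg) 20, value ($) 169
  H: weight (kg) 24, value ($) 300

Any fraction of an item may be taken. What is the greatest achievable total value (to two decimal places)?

1096.68

Greedy by value/weight ratio, highest first.
Order: F (278/4=69.50) > B (242/13=18.62) > H (300/24=12.50) > E (100/9=11.11) > G (169/20=8.45) > D (119/31=3.84) > A (71/19=3.74) > C (23/33=0.70)
Fill: take F (4 @ 278) → take B (13 @ 242) → take H (24 @ 300) → take E (9 @ 100) → take G (20 @ 169) → take 2/31 of D → 7.68; 72/72 used.
Total value = 1096.68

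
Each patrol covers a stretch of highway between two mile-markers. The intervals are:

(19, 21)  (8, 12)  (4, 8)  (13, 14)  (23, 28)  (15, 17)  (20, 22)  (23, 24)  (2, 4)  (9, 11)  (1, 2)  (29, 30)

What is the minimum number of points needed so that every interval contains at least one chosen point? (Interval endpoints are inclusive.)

8

Sorted: [1,2] [2,4] [4,8] [9,11] [8,12] [13,14] [15,17] [19,21] [20,22] [23,24] [23,28] [29,30]
{[1,2],[2,4]} hit by 2; {[4,8]} hit by 8; {[9,11],[8,12]} hit by 11; {[13,14]} hit by 14; {[15,17]} hit by 17; {[19,21],[20,22]} hit by 21; {[23,24],[23,28]} hit by 24; {[29,30]} hit by 30.
Points: 2, 8, 11, 14, 17, 21, 24, 30 (8 total).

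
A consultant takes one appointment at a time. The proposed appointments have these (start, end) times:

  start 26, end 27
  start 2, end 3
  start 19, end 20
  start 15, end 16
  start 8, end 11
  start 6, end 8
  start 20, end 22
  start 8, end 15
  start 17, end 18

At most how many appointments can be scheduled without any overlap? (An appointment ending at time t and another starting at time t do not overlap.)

Sort by end time and greedily take each interval whose start is ≥ the last chosen end.
By end time: (2,3), (6,8), (8,11), (8,15), (15,16), (17,18), (19,20), (20,22), (26,27).
Pick (2,3); next start ≥ 3 → (6,8); next start ≥ 8 → (8,11); next start ≥ 11 → (15,16); next start ≥ 16 → (17,18); next start ≥ 18 → (19,20); next start ≥ 20 → (20,22); next start ≥ 22 → (26,27).
Selected 8 appointments.

8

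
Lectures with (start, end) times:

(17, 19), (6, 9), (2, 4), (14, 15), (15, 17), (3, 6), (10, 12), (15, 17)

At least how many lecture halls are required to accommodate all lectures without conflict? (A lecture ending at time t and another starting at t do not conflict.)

starts: [2, 3, 6, 10, 14, 15, 15, 17]
ends:   [4, 6, 9, 12, 15, 17, 17, 19]
s2→1 s3→2  — peak 2.

2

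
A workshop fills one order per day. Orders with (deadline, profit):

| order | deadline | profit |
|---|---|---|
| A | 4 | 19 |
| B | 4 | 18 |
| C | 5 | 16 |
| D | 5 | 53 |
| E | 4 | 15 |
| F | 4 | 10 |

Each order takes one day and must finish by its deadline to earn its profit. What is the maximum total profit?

Sort by profit descending; place each in the latest free slot ≤ its deadline.
Profit order: D=53 A=19 B=18 C=16 E=15 F=10
Assign: D→slot 5, A→slot 4, B→slot 3, C→slot 2, E→slot 1, F skipped.
Slots: [1:E] [2:C] [3:B] [4:A] [5:D]
Profit = 15 + 16 + 18 + 19 + 53 = 121

121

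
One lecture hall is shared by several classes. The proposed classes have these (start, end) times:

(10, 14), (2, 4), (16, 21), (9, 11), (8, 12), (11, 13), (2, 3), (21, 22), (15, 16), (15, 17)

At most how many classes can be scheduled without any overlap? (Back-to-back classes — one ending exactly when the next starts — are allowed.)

6

Sorted by end: (2,3)  (2,4)  (9,11)  (8,12)  (11,13)  (10,14)  (15,16)  (15,17)  (16,21)  (21,22)
take (2,3); skip (2,4); take (9,11); take (11,13); take (15,16); skip (15,17); take (16,21); take (21,22).
Selected 6 classes.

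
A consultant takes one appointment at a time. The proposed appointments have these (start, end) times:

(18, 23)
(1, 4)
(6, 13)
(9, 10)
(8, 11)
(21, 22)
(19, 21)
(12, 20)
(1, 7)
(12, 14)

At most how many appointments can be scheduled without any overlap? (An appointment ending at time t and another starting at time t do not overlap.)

5

Order by finish time; keep every interval that doesn't clash with the previous kept one.
By end time: (1,4), (1,7), (9,10), (8,11), (6,13), (12,14), (12,20), (19,21), (21,22), (18,23).
Pick (1,4); next start ≥ 4 → (9,10); next start ≥ 10 → (12,14); next start ≥ 14 → (19,21); next start ≥ 21 → (21,22).
Selected 5 appointments.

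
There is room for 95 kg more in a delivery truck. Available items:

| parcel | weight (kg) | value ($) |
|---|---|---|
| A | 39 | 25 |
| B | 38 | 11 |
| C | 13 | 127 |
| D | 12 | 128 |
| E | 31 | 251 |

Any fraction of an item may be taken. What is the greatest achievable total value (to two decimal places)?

531.00

Ratios (sorted): D 10.67, C 9.77, E 8.10, A 0.64, B 0.29
take D (12 @ 128); take C (13 @ 127); take E (31 @ 251); take A (39 @ 25). Capacity used 95/95.
Total value = 531.00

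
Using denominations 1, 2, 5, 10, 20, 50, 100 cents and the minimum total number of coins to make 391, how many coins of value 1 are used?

1

Greedy: take as many of the largest coin as possible, then repeat with the remainder.
391 − 3×100→91 − 1×50→41 − 2×20→1 − 1×1→0
Count of 1: 1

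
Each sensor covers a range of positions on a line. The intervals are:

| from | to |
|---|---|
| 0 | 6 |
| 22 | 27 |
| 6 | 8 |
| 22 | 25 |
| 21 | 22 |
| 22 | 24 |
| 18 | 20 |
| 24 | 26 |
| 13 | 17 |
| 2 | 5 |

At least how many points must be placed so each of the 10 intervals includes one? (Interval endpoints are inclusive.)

Process intervals by earliest right end; each time one isn't hit yet, stab at its right endpoint.
Sorted: [2,5] [0,6] [6,8] [13,17] [18,20] [21,22] [22,24] [22,25] [24,26] [22,27]
{[2,5],[0,6]} hit by 5; {[6,8]} hit by 8; {[13,17]} hit by 17; {[18,20]} hit by 20; {[21,22],[22,24],[22,25]} hit by 22; {[24,26],[22,27]} hit by 26.
Points: 5, 8, 17, 20, 22, 26 (6 total).

6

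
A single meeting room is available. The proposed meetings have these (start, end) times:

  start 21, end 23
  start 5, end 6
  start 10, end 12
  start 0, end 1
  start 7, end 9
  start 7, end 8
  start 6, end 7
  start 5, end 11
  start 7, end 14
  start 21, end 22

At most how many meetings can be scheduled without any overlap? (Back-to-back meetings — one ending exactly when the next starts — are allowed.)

6

Greedy by earliest finish: after sorting by end time, pick each interval compatible with the last pick.
Sorted by end: (0,1)  (5,6)  (6,7)  (7,8)  (7,9)  (5,11)  (10,12)  (7,14)  (21,22)  (21,23)
take (0,1); take (5,6); take (6,7); take (7,8); skip (5,11); take (10,12); skip (7,14); take (21,22).
Selected 6 meetings.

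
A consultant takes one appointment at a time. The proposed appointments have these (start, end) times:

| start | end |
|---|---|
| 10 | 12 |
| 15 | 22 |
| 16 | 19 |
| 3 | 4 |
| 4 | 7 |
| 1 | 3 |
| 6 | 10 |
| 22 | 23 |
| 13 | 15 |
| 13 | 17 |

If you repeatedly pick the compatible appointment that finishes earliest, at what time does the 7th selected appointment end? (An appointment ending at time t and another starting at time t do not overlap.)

Sort by end time and greedily take each interval whose start is ≥ the last chosen end.
Sorted by end: (1,3)  (3,4)  (4,7)  (6,10)  (10,12)  (13,15)  (13,17)  (16,19)  (15,22)  (22,23)
take (1,3); take (3,4); take (4,7); take (10,12); take (13,15); take (16,19); take (22,23).
Selected: (1,3) (3,4) (4,7) (10,12) (13,15) (16,19) (22,23)

23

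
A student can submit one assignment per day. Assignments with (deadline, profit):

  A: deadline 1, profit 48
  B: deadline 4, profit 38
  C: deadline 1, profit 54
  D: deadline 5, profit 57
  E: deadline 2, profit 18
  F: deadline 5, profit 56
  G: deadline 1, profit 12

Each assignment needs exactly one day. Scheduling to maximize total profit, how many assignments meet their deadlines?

5

Take jobs in profit order; each goes to the latest open slot no later than its deadline.
By profit: D(d5,57), F(d5,56), C(d1,54), A(d1,48), B(d4,38), E(d2,18), G(d1,12)
D→slot 5; F→slot 4; C→slot 1; A skipped; B→slot 3; E→slot 2; G skipped.
5 of 7 scheduled.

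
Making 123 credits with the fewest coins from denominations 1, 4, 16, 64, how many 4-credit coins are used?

123 − 1×64→59 − 3×16→11 − 2×4→3 − 3×1→0
Count of 4: 2

2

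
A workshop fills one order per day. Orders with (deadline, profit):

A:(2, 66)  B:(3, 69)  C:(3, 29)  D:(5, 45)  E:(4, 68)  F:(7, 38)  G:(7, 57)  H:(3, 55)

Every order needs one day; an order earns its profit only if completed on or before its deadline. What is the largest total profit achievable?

Profit order: B=69 E=68 A=66 G=57 H=55 D=45 F=38 C=29
Assign: B→slot 3, E→slot 4, A→slot 2, G→slot 7, H→slot 1, D→slot 5, F→slot 6, C skipped.
Slots: [1:H] [2:A] [3:B] [4:E] [5:D] [6:F] [7:G]
Profit = 55 + 66 + 69 + 68 + 45 + 38 + 57 = 398

398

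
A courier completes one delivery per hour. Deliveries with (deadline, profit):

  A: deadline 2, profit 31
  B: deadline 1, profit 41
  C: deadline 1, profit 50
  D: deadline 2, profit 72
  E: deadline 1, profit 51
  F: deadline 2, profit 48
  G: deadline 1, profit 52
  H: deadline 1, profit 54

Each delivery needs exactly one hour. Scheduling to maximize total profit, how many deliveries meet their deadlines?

2

Take jobs in profit order; each goes to the latest open slot no later than its deadline.
Profit order: D=72 H=54 G=52 E=51 C=50 F=48 B=41 A=31
Assign: D→slot 2, H→slot 1, G skipped, E skipped, C skipped, F skipped, B skipped, A skipped.
Slots: [1:H] [2:D]
2 of 8 scheduled.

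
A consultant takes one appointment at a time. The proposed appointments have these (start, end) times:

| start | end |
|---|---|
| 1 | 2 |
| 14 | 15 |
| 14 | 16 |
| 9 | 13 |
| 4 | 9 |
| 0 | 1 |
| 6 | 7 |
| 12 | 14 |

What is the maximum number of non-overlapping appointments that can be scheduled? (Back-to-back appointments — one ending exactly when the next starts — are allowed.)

Sort by end time and greedily take each interval whose start is ≥ the last chosen end.
By end time: (0,1), (1,2), (6,7), (4,9), (9,13), (12,14), (14,15), (14,16).
Pick (0,1); next start ≥ 1 → (1,2); next start ≥ 2 → (6,7); next start ≥ 7 → (9,13); next start ≥ 13 → (14,15).
Selected 5 appointments.

5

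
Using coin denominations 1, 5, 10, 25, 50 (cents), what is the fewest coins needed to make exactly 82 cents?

Use the largest denomination that fits, subtract, and repeat.
82 − 1×50→32 − 1×25→7 − 1×5→2 − 2×1→0
Total coins = 1 + 1 + 1 + 2 = 5

5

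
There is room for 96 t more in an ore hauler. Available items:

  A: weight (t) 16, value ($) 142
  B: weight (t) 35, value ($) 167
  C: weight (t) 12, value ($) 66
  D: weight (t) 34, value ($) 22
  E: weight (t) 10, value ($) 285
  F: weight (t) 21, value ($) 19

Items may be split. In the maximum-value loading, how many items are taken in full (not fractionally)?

Order: E (285/10=28.50) > A (142/16=8.88) > C (66/12=5.50) > B (167/35=4.77) > F (19/21=0.90) > D (22/34=0.65)
Fill: take E (10 @ 285) → take A (16 @ 142) → take C (12 @ 66) → take B (35 @ 167) → take F (21 @ 19) → take 2/34 of D → 1.29; 96/96 used.
5 item(s) taken whole; one partial (take 2/34 of D).

5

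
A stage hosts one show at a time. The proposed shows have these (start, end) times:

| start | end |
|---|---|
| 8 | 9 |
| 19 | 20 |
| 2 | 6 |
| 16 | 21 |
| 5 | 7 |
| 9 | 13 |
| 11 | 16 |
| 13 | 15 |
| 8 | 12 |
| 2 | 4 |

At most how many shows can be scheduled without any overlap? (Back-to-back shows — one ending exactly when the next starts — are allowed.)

6

Order by finish time; keep every interval that doesn't clash with the previous kept one.
Sorted by end: (2,4)  (2,6)  (5,7)  (8,9)  (8,12)  (9,13)  (13,15)  (11,16)  (19,20)  (16,21)
take (2,4); take (5,7); take (8,9); take (9,13); take (13,15); take (19,20).
Selected 6 shows.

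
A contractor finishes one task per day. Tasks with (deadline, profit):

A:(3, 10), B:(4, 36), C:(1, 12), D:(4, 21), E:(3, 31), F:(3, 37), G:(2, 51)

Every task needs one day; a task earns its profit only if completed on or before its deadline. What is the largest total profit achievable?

Take jobs in profit order; each goes to the latest open slot no later than its deadline.
By profit: G(d2,51), F(d3,37), B(d4,36), E(d3,31), D(d4,21), C(d1,12), A(d3,10)
G→slot 2; F→slot 3; B→slot 4; E→slot 1; D skipped; C skipped; A skipped.
Profit = 31 + 51 + 37 + 36 = 155

155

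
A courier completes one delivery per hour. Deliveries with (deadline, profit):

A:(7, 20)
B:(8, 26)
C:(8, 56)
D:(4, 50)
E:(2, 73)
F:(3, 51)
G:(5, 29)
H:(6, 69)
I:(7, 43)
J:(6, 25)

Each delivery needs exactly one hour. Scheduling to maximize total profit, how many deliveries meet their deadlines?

Profit order: E=73 H=69 C=56 F=51 D=50 I=43 G=29 B=26 J=25 A=20
Assign: E→slot 2, H→slot 6, C→slot 8, F→slot 3, D→slot 4, I→slot 7, G→slot 5, B→slot 1, J skipped, A skipped.
Slots: [1:B] [2:E] [3:F] [4:D] [5:G] [6:H] [7:I] [8:C]
8 of 10 scheduled.

8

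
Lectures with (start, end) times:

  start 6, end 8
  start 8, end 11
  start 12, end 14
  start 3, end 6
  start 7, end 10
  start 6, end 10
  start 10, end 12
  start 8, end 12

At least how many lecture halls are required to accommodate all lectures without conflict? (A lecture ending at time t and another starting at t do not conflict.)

The answer is the maximum number of intervals overlapping at any instant.
starts: [3, 6, 6, 7, 8, 8, 10, 12]
ends:   [6, 8, 10, 10, 11, 12, 12, 14]
s3→1 e6→0 s6→1 s6→2 s7→3 e8→2 s8→3 s8→4  — peak 4.

4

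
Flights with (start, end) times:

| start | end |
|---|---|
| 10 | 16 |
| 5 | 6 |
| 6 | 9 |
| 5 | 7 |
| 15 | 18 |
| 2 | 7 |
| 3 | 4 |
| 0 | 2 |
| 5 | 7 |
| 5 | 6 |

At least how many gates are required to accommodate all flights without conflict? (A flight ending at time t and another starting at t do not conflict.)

The answer is the maximum number of intervals overlapping at any instant.
Events (time:±→running): 0:+→1 2:-→0 2:+→1 3:+→2 4:-→1 5:+→2 5:+→3 5:+→4 5:+→5 … peak 5.

5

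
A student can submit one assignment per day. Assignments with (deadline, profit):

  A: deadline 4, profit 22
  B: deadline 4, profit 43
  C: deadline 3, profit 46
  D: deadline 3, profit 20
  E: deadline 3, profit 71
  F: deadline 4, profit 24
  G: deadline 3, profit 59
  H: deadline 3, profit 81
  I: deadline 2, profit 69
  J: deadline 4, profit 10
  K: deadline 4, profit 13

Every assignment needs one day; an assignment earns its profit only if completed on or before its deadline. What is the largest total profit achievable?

By profit: H(d3,81), E(d3,71), I(d2,69), G(d3,59), C(d3,46), B(d4,43), F(d4,24), A(d4,22), D(d3,20), K(d4,13), J(d4,10)
H→slot 3; E→slot 2; I→slot 1; G skipped; C skipped; B→slot 4; F skipped; A skipped; D skipped; K skipped; J skipped.
Profit = 69 + 71 + 81 + 43 = 264

264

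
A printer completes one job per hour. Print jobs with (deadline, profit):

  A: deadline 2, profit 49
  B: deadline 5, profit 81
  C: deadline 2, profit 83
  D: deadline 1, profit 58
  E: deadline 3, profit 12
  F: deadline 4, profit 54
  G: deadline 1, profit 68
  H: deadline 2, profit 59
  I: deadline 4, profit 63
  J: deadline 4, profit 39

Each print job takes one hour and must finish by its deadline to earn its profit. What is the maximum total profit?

Sort by profit descending; place each in the latest free slot ≤ its deadline.
By profit: C(d2,83), B(d5,81), G(d1,68), I(d4,63), H(d2,59), D(d1,58), F(d4,54), A(d2,49), J(d4,39), E(d3,12)
C→slot 2; B→slot 5; G→slot 1; I→slot 4; H skipped; D skipped; F→slot 3; A skipped; J skipped; E skipped.
Profit = 68 + 83 + 54 + 63 + 81 = 349

349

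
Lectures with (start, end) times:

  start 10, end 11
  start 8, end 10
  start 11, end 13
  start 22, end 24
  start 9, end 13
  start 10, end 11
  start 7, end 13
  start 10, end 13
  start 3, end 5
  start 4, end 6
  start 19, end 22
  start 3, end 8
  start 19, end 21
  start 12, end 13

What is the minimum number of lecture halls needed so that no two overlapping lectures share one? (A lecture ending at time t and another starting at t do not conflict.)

5

Count concurrent intervals with a sweep; the peak is the room count.
Events (time:±→running): 3:+→1 3:+→2 4:+→3 5:-→2 6:-→1 7:+→2 8:-→1 8:+→2 9:+→3 10:-→2 10:+→3 10:+→4 10:+→5 … peak 5.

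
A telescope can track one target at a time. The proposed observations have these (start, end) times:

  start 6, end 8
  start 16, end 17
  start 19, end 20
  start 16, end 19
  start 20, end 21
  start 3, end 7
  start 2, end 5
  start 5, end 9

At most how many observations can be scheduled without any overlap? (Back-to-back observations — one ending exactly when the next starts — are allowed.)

5

Order by finish time; keep every interval that doesn't clash with the previous kept one.
Sorted by end: (2,5)  (3,7)  (6,8)  (5,9)  (16,17)  (16,19)  (19,20)  (20,21)
take (2,5); skip (3,7); take (6,8); take (16,17); take (19,20); take (20,21).
Selected 5 observations.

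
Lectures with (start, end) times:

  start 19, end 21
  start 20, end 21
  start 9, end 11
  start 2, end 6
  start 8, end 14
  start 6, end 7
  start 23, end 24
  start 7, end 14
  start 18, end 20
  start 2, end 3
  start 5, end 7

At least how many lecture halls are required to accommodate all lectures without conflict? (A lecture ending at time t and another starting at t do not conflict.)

Count concurrent intervals with a sweep; the peak is the room count.
starts: [2, 2, 5, 6, 7, 8, 9, 18, 19, 20, 23]
ends:   [3, 6, 7, 7, 11, 14, 14, 20, 21, 21, 24]
s2→1 s2→2 e3→1 s5→2 e6→1 s6→2 e7→1 e7→0 s7→1 s8→2 s9→3  — peak 3.

3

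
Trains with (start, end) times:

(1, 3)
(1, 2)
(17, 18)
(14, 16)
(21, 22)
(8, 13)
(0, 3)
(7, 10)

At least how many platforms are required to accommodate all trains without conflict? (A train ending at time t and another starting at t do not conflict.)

3

Count concurrent intervals with a sweep; the peak is the room count.
starts: [0, 1, 1, 7, 8, 14, 17, 21]
ends:   [2, 3, 3, 10, 13, 16, 18, 22]
s0→1 s1→2 s1→3  — peak 3.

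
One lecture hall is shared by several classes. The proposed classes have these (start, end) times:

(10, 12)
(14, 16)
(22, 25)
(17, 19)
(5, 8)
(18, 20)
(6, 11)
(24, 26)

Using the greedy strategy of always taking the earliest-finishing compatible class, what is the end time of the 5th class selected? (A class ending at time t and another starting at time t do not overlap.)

Order by finish time; keep every interval that doesn't clash with the previous kept one.
By end time: (5,8), (6,11), (10,12), (14,16), (17,19), (18,20), (22,25), (24,26).
Pick (5,8); next start ≥ 8 → (10,12); next start ≥ 12 → (14,16); next start ≥ 16 → (17,19); next start ≥ 19 → (22,25).
Selected: (5,8) (10,12) (14,16) (17,19) (22,25)

25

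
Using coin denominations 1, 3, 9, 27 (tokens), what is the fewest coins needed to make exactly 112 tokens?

Use the largest denomination that fits, subtract, and repeat.
112 − 4×27→4 − 1×3→1 − 1×1→0
Total coins = 4 + 1 + 1 = 6

6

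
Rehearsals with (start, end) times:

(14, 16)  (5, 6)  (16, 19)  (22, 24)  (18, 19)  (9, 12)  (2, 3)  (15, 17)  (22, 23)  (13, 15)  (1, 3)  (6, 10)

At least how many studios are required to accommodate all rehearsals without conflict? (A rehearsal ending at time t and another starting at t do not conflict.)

2

The answer is the maximum number of intervals overlapping at any instant.
starts: [1, 2, 5, 6, 9, 13, 14, 15, 16, 18, 22, 22]
ends:   [3, 3, 6, 10, 12, 15, 16, 17, 19, 19, 23, 24]
s1→1 s2→2  — peak 2.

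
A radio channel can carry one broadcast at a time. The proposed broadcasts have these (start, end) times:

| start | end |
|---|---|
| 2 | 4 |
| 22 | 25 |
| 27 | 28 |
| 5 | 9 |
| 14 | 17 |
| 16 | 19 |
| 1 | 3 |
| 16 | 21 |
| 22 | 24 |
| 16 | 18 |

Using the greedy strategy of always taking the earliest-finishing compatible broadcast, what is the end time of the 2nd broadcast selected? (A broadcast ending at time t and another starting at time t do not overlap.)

9

By end time: (1,3), (2,4), (5,9), (14,17), (16,18), (16,19), (16,21), (22,24), (22,25), (27,28).
Pick (1,3); next start ≥ 3 → (5,9); next start ≥ 9 → (14,17); next start ≥ 17 → (22,24); next start ≥ 24 → (27,28).
Selected: (1,3) (5,9) (14,17) (22,24) (27,28)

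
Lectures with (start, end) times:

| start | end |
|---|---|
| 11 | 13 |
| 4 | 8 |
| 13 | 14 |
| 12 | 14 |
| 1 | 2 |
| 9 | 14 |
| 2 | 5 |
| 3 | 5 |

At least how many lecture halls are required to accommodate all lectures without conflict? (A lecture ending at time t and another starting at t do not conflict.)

Events (time:±→running): 1:+→1 2:-→0 2:+→1 3:+→2 4:+→3 … peak 3.

3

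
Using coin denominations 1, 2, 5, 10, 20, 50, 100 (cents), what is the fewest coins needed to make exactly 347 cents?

347 = 3×100 + 2×20 + 1×5 + 1×2
Total coins = 3 + 2 + 1 + 1 = 7

7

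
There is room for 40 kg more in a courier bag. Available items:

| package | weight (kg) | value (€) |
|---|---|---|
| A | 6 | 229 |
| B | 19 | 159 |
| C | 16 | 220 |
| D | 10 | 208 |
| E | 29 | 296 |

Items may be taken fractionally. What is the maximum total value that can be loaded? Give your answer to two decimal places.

Sort by value per unit weight and fill in that order.
Order: A (229/6=38.17) > D (208/10=20.80) > C (220/16=13.75) > E (296/29=10.21) > B (159/19=8.37)
Fill: take A (6 @ 229) → take D (10 @ 208) → take C (16 @ 220) → take 8/29 of E → 81.66; 40/40 used.
Total value = 738.66

738.66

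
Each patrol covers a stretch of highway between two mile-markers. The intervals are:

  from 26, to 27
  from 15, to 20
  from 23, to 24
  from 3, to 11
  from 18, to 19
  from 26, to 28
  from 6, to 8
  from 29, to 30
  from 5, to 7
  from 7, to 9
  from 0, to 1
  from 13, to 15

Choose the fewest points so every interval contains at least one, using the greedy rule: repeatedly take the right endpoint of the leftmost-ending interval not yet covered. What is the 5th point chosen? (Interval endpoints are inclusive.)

Process intervals by earliest right end; each time one isn't hit yet, stab at its right endpoint.
By right end: [0,1]  [5,7]  [6,8]  [7,9]  [3,11]  [13,15]  [18,19]  [15,20]  [23,24]  [26,27]  [26,28]  [29,30]
[0,1] uncovered → point at 1; [5,7] uncovered → point at 7; [13,15] uncovered → point at 15; [18,19] uncovered → point at 19; [23,24] uncovered → point at 24; [26,27] uncovered → point at 27; [29,30] uncovered → point at 30.
Points: 1, 7, 15, 19, 24, 27, 30 (7 total).

24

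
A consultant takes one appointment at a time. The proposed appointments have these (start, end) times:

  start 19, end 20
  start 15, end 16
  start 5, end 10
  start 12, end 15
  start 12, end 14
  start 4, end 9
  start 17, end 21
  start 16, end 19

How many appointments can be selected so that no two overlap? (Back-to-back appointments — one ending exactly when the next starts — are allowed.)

Greedy by earliest finish: after sorting by end time, pick each interval compatible with the last pick.
Sorted by end: (4,9)  (5,10)  (12,14)  (12,15)  (15,16)  (16,19)  (19,20)  (17,21)
take (4,9); skip (5,10); take (12,14); take (15,16); take (16,19); take (19,20); skip (17,21).
Selected 5 appointments.

5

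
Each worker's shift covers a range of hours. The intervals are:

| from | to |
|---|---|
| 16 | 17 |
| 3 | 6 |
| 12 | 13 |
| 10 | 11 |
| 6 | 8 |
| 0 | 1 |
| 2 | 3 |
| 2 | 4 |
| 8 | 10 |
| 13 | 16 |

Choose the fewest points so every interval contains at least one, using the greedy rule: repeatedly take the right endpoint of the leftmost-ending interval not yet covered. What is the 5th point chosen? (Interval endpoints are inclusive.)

13

Sort by right endpoint; whenever an interval is uncovered, place a point at its right end.
By right end: [0,1]  [2,3]  [2,4]  [3,6]  [6,8]  [8,10]  [10,11]  [12,13]  [13,16]  [16,17]
[0,1] uncovered → point at 1; [2,3] uncovered → point at 3; [6,8] uncovered → point at 8; [10,11] uncovered → point at 11; [12,13] uncovered → point at 13; [16,17] uncovered → point at 17.
Points: 1, 3, 8, 11, 13, 17 (6 total).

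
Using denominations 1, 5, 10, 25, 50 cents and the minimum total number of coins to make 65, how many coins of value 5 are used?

65 = 1×50 + 1×10 + 1×5
Count of 5: 1

1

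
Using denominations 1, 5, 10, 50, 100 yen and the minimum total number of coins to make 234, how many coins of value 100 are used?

2

234 = 2×100 + 3×10 + 4×1
Count of 100: 2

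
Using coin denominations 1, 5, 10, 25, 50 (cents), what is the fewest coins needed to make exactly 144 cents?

9

Greedy: take as many of the largest coin as possible, then repeat with the remainder.
144 − 2×50→44 − 1×25→19 − 1×10→9 − 1×5→4 − 4×1→0
Total coins = 2 + 1 + 1 + 1 + 4 = 9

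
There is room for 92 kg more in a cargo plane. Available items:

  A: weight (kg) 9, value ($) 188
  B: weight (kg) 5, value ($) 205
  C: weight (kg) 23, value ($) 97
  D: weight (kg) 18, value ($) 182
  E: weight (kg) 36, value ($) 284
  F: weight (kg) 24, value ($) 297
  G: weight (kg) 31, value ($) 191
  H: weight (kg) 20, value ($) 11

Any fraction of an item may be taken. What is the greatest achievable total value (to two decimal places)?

Greedy by value/weight ratio, highest first.
Order: B (205/5=41.00) > A (188/9=20.89) > F (297/24=12.38) > D (182/18=10.11) > E (284/36=7.89) > G (191/31=6.16) > C (97/23=4.22) > H (11/20=0.55)
Fill: take B (5 @ 205) → take A (9 @ 188) → take F (24 @ 297) → take D (18 @ 182) → take E (36 @ 284); 92/92 used.
Total value = 1156.00

1156.00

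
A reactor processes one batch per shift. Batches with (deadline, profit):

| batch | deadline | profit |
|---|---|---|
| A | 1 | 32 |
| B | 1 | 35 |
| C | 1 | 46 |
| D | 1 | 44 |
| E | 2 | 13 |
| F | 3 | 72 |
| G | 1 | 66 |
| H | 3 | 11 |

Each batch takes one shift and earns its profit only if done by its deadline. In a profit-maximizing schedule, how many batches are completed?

Take jobs in profit order; each goes to the latest open slot no later than its deadline.
By profit: F(d3,72), G(d1,66), C(d1,46), D(d1,44), B(d1,35), A(d1,32), E(d2,13), H(d3,11)
F→slot 3; G→slot 1; C skipped; D skipped; B skipped; A skipped; E→slot 2; H skipped.
3 of 8 scheduled.

3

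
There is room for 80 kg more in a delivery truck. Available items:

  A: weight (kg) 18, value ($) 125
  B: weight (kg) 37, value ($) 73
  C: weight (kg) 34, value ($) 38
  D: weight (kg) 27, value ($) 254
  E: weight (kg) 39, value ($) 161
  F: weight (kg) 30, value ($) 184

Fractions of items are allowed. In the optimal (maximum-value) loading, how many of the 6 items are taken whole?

Order: D (254/27=9.41) > A (125/18=6.94) > F (184/30=6.13) > E (161/39=4.13) > B (73/37=1.97) > C (38/34=1.12)
Fill: take D (27 @ 254) → take A (18 @ 125) → take F (30 @ 184) → take 5/39 of E → 20.64; 80/80 used.
3 item(s) taken whole; one partial (take 5/39 of E).

3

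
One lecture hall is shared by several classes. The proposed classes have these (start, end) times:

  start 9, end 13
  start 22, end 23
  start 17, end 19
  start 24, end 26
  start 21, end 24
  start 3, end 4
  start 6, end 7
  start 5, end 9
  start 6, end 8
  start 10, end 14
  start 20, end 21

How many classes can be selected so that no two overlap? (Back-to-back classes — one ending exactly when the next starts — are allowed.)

7

Sorted by end: (3,4)  (6,7)  (6,8)  (5,9)  (9,13)  (10,14)  (17,19)  (20,21)  (22,23)  (21,24)  (24,26)
take (3,4); take (6,7); skip (5,9); take (9,13); skip (10,14); take (17,19); take (20,21); take (22,23); skip (21,24); take (24,26).
Selected 7 classes.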